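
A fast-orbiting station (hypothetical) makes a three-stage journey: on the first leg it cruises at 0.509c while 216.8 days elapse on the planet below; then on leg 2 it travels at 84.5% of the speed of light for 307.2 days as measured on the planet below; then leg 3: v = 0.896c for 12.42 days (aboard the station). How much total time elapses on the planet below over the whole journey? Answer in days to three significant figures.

Δt = 552 days

Leg 1: 216.8 days is already measured on the planet below.
Leg 2: 307.2 days is already measured on the planet below.
Leg 3: γ = 1/√(1 − 0.896²) = 1/√0.1972 = 2.252; Δt_3 = 2.252 × 12.42 = 27.97 days.
Total: 216.8 + 307.2 + 27.97 days.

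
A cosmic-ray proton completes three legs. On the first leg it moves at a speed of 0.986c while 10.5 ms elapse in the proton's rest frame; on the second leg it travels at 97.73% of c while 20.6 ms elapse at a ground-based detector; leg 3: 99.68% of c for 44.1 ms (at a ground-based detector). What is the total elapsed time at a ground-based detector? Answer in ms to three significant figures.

Δt = 128 ms

Leg 1: γ = 1/√(1 − 0.986²) = 1/√0.02780 = 5.997; Δt_1 = 5.997 × 10.5 = 62.97 ms.
Leg 2: 20.6 ms is already measured at a ground-based detector.
Leg 3: 44.1 ms is already measured at a ground-based detector.
Total: 62.97 + 20.60 + 44.10 ms.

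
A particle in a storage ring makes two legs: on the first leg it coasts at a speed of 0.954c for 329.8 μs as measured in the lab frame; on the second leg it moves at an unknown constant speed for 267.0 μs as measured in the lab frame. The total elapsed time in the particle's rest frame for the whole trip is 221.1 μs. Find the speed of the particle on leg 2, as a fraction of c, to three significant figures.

β = 0.889

Leg 1: γ = 1/√(1 − 0.954²) = 1/√0.08988 = 3.335; τ_1 = 329.8/3.335 = 98.88 μs.
Leg 2: speed unknown; τ_2 = 267.0/γ_2.
Total proper time: 98.88 + τ_2 = 221.1, so τ_2 = 221.1 − 98.88 = 122.2 μs.
γ_2 = 267.0/122.2 = 2.185; β = √(1 − 1/γ²) = √0.7904.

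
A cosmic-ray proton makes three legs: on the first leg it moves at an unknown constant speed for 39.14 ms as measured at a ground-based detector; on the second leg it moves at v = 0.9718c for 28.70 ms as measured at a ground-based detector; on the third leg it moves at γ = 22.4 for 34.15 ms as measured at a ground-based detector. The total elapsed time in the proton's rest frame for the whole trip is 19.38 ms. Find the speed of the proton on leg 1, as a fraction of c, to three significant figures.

Leg 1: speed unknown; τ_1 = 39.14/γ_1.
Leg 2: γ = 1/√(1 − 0.9718²) = 1/√0.05560 = 4.241; τ_2 = 28.70/4.241 = 6.768 ms.
Leg 3: γ = 22.4; τ_3 = 34.15/22.40 = 1.525 ms.
Total proper time: τ_1 + 6.768 + 1.525 = 19.38, so τ_1 = 19.38 − 8.292 = 11.09 ms.
γ_1 = 39.14/11.09 = 3.530; β = √(1 − 1/γ²) = √0.9197.

β = 0.959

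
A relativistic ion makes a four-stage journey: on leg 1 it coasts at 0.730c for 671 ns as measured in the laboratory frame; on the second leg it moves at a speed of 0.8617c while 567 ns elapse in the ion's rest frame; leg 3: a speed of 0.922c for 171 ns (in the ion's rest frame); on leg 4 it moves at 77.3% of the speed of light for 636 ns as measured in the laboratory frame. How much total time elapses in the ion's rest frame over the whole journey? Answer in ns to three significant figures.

Leg 1: γ = 1/√(1 − 0.730²) = 1/√0.4671 = 1.463; τ_1 = 671/1.463 = 458.6 ns.
Leg 2: 567 ns is already measured in the ion's rest frame.
Leg 3: 171 ns is already measured in the ion's rest frame.
Leg 4: β = 0.773; γ = 1/√(1 − 0.773²) = 1/√0.4025 = 1.576; τ_4 = 636/1.576 = 403.5 ns.
Total: 458.6 + 567.0 + 171.0 + 403.5 ns.

τ = 1600 ns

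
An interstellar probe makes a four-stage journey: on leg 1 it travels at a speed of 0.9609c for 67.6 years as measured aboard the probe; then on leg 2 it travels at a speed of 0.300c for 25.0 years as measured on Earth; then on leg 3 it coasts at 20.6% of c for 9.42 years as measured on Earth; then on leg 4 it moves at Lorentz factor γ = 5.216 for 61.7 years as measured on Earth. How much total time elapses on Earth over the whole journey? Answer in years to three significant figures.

Leg 1: γ = 1/√(1 − 0.9609²) = 1/√0.07667 = 3.611; Δt_1 = 3.611 × 67.6 = 244.1 years.
Leg 2: 25.0 years is already measured on Earth.
Leg 3: 9.42 years is already measured on Earth.
Leg 4: 61.7 years is already measured on Earth.
Total: 244.1 + 25.00 + 9.420 + 61.70 years.

Δt = 340 years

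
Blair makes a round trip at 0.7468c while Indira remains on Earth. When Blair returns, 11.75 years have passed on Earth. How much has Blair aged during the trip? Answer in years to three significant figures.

γ = 1/√(1 − 0.7468²) = 1/√0.4423 = 1.504
Blair's clock measures proper time along the trip: τ = Δt/γ = 11.75/1.504 years.

τ = 7.81 years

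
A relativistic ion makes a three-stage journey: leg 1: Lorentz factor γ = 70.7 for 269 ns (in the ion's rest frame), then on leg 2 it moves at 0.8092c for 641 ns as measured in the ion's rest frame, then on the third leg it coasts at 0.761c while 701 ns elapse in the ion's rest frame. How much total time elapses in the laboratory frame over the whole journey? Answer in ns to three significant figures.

Δt = 2.12×10⁴ ns

Leg 1: γ = 70.7; Δt_1 = 70.70 × 269 = 1.902×10⁴ ns.
Leg 2: γ = 1/√(1 − 0.8092²) = 1/√0.3452 = 1.702; Δt_2 = 1.702 × 641 = 1091 ns.
Leg 3: γ = 1/√(1 − 0.761²) = 1/√0.4209 = 1.541; Δt_3 = 1.541 × 701 = 1081 ns.
Total: 1.902×10⁴ + 1091 + 1081 ns.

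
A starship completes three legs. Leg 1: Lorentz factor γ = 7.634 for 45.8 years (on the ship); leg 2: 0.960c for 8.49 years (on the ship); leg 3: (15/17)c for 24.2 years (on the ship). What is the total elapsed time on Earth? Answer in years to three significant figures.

Δt = 431 years

Leg 1: γ = 7.634; Δt_1 = 7.634 × 45.8 = 349.6 years.
Leg 2: γ = 1/√(1 − 0.960²) = 25/7 ≈ 3.571; Δt_2 = 3.571 × 8.49 = 30.32 years.
Leg 3: γ = 1/√(1 − (15/17)²) = 17/8 = 2.125; Δt_3 = 2.125 × 24.2 = 51.42 years.
Total: 349.6 + 30.32 + 51.42 years.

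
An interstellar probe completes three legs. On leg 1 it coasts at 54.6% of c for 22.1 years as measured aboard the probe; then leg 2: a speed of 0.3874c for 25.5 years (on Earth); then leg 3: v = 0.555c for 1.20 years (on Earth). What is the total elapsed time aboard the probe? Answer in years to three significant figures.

τ = 46.6 years

Leg 1: 22.1 years is already measured aboard the probe.
Leg 2: γ = 1/√(1 − 0.3874²) = 1/√0.8499 = 1.085; τ_2 = 25.5/1.085 = 23.51 years.
Leg 3: γ = 1/√(1 − 0.555²) = 1/√0.6920 = 1.202; τ_3 = 1.20/1.202 = 0.9982 years.
Total: 22.10 + 23.51 + 0.9982 years.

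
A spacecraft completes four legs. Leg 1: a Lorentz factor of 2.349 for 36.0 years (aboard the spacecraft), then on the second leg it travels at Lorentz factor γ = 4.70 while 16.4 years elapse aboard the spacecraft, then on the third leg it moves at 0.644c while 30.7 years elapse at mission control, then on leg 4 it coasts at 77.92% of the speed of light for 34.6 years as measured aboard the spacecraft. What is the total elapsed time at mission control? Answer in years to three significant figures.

Leg 1: γ = 2.349; Δt_1 = 2.349 × 36.0 = 84.56 years.
Leg 2: γ = 4.70; Δt_2 = 4.700 × 16.4 = 77.08 years.
Leg 3: 30.7 years is already measured at mission control.
Leg 4: β = 0.7792; γ = 1/√(1 − 0.7792²) = 1/√0.3928 = 1.595; Δt_4 = 1.595 × 34.6 = 55.20 years.
Total: 84.56 + 77.08 + 30.70 + 55.20 years.

Δt = 248 years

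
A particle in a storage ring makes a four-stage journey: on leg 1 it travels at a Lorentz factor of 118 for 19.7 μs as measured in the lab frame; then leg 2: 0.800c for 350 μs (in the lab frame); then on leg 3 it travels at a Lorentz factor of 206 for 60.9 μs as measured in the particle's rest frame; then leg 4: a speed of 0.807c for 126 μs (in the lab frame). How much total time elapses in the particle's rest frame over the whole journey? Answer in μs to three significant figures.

τ = 345 μs

Leg 1: γ = 118; τ_1 = 19.7/118.0 = 0.1669 μs.
Leg 2: γ = 1/√(1 − 0.800²) = 5/3 ≈ 1.667; τ_2 = 350/1.667 = 210.0 μs.
Leg 3: 60.9 μs is already measured in the particle's rest frame.
Leg 4: γ = 1/√(1 − 0.807²) = 1/√0.3488 = 1.693; τ_4 = 126/1.693 = 74.41 μs.
Total: 0.1669 + 210.0 + 60.90 + 74.41 μs.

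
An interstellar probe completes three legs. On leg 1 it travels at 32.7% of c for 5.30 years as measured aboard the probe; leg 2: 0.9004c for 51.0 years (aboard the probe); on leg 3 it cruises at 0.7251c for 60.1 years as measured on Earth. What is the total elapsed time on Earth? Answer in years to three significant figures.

Leg 1: β = 0.327; γ = 1/√(1 − 0.327²) = 1/√0.8931 = 1.058; Δt_1 = 1.058 × 5.30 = 5.608 years.
Leg 2: γ = 1/√(1 − 0.9004²) = 1/√0.1893 = 2.299; Δt_2 = 2.299 × 51.0 = 117.2 years.
Leg 3: 60.1 years is already measured on Earth.
Total: 5.608 + 117.2 + 60.10 years.

Δt = 183 years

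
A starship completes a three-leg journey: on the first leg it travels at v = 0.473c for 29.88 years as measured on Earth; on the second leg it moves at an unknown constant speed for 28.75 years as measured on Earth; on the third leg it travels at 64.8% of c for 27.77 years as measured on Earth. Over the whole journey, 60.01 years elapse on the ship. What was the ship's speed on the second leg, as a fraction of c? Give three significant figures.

Leg 1: γ = 1/√(1 − 0.473²) = 1/√0.7763 = 1.135; τ_1 = 29.88/1.135 = 26.33 years.
Leg 2: speed unknown; τ_2 = 28.75/γ_2.
Leg 3: β = 0.648; γ = 1/√(1 − 0.648²) = 1/√0.5801 = 1.313; τ_3 = 27.77/1.313 = 21.15 years.
Total proper time: 26.33 + τ_2 + 21.15 = 60.01, so τ_2 = 60.01 − 47.48 = 12.53 years.
γ_2 = 28.75/12.53 = 2.294; β = √(1 − 1/γ²) = √0.8100.

β = 0.900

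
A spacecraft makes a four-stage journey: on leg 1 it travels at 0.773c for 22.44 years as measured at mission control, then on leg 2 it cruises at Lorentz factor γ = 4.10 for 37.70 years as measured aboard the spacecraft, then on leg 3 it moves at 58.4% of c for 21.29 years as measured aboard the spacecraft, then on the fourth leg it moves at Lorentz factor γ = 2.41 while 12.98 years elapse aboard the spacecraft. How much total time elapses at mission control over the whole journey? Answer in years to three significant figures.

Leg 1: 22.44 years is already measured at mission control.
Leg 2: γ = 4.10; Δt_2 = 4.100 × 37.70 = 154.6 years.
Leg 3: β = 0.584; γ = 1/√(1 − 0.584²) = 1/√0.6589 = 1.232; Δt_3 = 1.232 × 21.29 = 26.23 years.
Leg 4: γ = 2.41; Δt_4 = 2.410 × 12.98 = 31.28 years.
Total: 22.44 + 154.6 + 26.23 + 31.28 years.

Δt = 235 years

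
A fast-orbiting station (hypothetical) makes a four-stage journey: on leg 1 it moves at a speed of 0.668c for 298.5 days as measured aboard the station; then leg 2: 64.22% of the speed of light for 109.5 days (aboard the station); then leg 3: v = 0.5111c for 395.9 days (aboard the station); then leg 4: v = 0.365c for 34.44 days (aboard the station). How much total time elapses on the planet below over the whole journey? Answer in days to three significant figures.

Δt = 1040 days

Leg 1: γ = 1/√(1 − 0.668²) = 1/√0.5538 = 1.344; Δt_1 = 1.344 × 298.5 = 401.1 days.
Leg 2: β = 0.6422; γ = 1/√(1 − 0.6422²) = 1/√0.5876 = 1.305; Δt_2 = 1.305 × 109.5 = 142.9 days.
Leg 3: γ = 1/√(1 − 0.5111²) = 1/√0.7388 = 1.163; Δt_3 = 1.163 × 395.9 = 460.6 days.
Leg 4: γ = 1/√(1 − 0.365²) = 1/√0.8668 = 1.074; Δt_4 = 1.074 × 34.44 = 36.99 days.
Total: 401.1 + 142.9 + 460.6 + 36.99 days.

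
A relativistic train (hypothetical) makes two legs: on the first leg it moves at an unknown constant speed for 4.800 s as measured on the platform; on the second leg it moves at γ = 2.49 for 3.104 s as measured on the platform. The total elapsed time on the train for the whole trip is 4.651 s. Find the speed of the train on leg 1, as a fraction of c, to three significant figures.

Leg 1: speed unknown; τ_1 = 4.800/γ_1.
Leg 2: γ = 2.49; τ_2 = 3.104/2.490 = 1.247 s.
Total proper time: τ_1 + 1.247 = 4.651, so τ_1 = 4.651 − 1.247 = 3.404 s.
γ_1 = 4.800/3.404 = 1.410; β = √(1 − 1/γ²) = √0.4970.

β = 0.705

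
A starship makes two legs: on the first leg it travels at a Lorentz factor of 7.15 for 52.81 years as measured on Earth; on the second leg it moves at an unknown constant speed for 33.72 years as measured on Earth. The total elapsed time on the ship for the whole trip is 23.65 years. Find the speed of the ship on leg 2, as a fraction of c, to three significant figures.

β = 0.876

Leg 1: γ = 7.15; τ_1 = 52.81/7.150 = 7.386 years.
Leg 2: speed unknown; τ_2 = 33.72/γ_2.
Total proper time: 7.386 + τ_2 = 23.65, so τ_2 = 23.65 − 7.386 = 16.26 years.
γ_2 = 33.72/16.26 = 2.073; β = √(1 − 1/γ²) = √0.7674.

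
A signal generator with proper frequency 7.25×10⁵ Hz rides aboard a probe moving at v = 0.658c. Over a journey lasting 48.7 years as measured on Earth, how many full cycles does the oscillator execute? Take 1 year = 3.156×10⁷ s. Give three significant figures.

γ = 1/√(1 − 0.658²) = 1/√0.5670 = 1.328
The oscillator's own cycle count is N = f × τ where τ is the proper time aboard the probe. τ = Δt/γ = 48.7/1.328 = 36.67 years = 1.157×10⁹ s.
N = 7.25×10⁵ × 1.157×10⁹ = 8.391×10¹⁴.

N = 8.39×10¹⁴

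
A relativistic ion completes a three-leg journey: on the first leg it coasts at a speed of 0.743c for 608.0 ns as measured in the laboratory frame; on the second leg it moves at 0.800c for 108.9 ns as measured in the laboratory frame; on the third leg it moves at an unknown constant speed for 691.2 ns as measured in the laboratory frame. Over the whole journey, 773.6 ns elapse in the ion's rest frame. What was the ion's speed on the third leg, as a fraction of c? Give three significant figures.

Leg 1: γ = 1/√(1 − 0.743²) = 1/√0.4480 = 1.494; τ_1 = 608.0/1.494 = 406.9 ns.
Leg 2: γ = 1/√(1 − 0.800²) = 5/3 ≈ 1.667; τ_2 = 108.9/1.667 = 65.34 ns.
Leg 3: speed unknown; τ_3 = 691.2/γ_3.
Total proper time: 406.9 + 65.34 + τ_3 = 773.6, so τ_3 = 773.6 − 472.3 = 301.3 ns.
γ_3 = 691.2/301.3 = 2.294; β = √(1 − 1/γ²) = √0.8099.

β = 0.900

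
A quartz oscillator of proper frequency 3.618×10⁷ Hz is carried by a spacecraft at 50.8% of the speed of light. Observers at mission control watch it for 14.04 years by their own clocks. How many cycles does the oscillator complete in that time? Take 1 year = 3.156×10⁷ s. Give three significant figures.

N = 1.38×10¹⁶

β = 0.508; γ = 1/√(1 − 0.508²) = 1/√0.7419 = 1.161
During 14.04 years of lab time, the oscillator's proper time advances by τ = Δt/γ = 14.04/1.161 = 12.09 years = 3.817×10⁸ s.
N = f × τ = 3.618×10⁷ × 3.817×10⁸ = 1.381×10¹⁶.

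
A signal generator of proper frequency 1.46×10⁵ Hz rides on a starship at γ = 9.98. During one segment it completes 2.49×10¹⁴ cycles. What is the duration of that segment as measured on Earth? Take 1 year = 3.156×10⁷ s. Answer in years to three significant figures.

γ = 9.98
Proper time for N cycles: τ = N/f = 2.49×10¹⁴/(1.46×10⁵) = 1.705×10⁹ s = 54.04 years.
Lab-frame duration Δt = γτ = 9.980 × 54.04 = 539.3 years.

Δt = 539 years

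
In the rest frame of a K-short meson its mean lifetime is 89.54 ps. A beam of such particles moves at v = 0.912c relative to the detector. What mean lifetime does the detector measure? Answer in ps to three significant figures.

γ = 1/√(1 − 0.912²) = 1/√0.1683 = 2.438
The rest-frame lifetime is the proper time; the lab measures the dilated interval Δt = γτ₀ = 2.438 × 89.54 ps.

Δt = 218 ps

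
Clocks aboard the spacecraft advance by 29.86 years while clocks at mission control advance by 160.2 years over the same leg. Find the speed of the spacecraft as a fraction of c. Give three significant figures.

v = 0.982c

The proper time is measured aboard the spacecraft (both events occur at the spacecraft's location); Δt is measured at mission control. γ = Δt/τ = 160.2/29.86 = 5.365.
β = √(1 − 1/γ²) = √(1 − 0.03474) = √0.9653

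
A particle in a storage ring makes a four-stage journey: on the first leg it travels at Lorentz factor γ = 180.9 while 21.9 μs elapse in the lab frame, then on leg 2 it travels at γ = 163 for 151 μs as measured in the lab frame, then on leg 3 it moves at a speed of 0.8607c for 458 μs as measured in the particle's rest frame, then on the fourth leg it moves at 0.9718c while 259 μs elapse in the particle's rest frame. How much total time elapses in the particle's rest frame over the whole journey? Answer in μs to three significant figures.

Leg 1: γ = 180.9; τ_1 = 21.9/180.9 = 0.1211 μs.
Leg 2: γ = 163; τ_2 = 151/163.0 = 0.9264 μs.
Leg 3: 458 μs is already measured in the particle's rest frame.
Leg 4: 259 μs is already measured in the particle's rest frame.
Total: 0.1211 + 0.9264 + 458.0 + 259.0 μs.

τ = 718 μs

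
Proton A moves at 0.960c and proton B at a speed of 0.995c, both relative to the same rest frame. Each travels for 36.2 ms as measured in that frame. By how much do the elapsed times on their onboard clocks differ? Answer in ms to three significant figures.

|τ_A − τ_B| = 6.52 ms

A: γ = 1/√(1 − 0.960²) = 25/7 ≈ 3.571; τ_A = 36.2/3.571 = 10.14 ms.
B: γ = 1/√(1 − 0.995²) = 1/√0.009975 = 10.01; τ_B = 36.2/10.01 = 3.615 ms.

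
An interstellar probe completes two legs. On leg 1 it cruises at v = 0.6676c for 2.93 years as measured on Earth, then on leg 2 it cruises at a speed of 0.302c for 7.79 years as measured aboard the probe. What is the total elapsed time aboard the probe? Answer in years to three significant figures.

τ = 9.97 years

Leg 1: γ = 1/√(1 − 0.6676²) = 1/√0.5543 = 1.343; τ_1 = 2.93/1.343 = 2.181 years.
Leg 2: 7.79 years is already measured aboard the probe.
Total: 2.181 + 7.790 years.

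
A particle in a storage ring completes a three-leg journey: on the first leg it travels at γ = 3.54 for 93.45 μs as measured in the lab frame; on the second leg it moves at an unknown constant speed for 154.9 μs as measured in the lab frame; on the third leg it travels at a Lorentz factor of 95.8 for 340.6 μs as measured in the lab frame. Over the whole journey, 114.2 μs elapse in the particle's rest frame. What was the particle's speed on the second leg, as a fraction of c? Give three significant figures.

Leg 1: γ = 3.54; τ_1 = 93.45/3.540 = 26.40 μs.
Leg 2: speed unknown; τ_2 = 154.9/γ_2.
Leg 3: γ = 95.8; τ_3 = 340.6/95.80 = 3.555 μs.
Total proper time: 26.40 + τ_2 + 3.555 = 114.2, so τ_2 = 114.2 − 29.95 = 84.25 μs.
γ_2 = 154.9/84.25 = 1.839; β = √(1 − 1/γ²) = √0.7042.

β = 0.839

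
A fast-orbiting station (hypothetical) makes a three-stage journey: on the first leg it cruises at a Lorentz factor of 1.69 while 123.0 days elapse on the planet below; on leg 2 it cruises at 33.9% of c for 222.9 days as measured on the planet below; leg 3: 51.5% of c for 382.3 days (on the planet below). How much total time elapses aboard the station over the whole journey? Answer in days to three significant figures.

τ = 610 days

Leg 1: γ = 1.69; τ_1 = 123.0/1.690 = 72.78 days.
Leg 2: β = 0.339; γ = 1/√(1 − 0.339²) = 1/√0.8851 = 1.063; τ_2 = 222.9/1.063 = 209.7 days.
Leg 3: β = 0.515; γ = 1/√(1 − 0.515²) = 1/√0.7348 = 1.167; τ_3 = 382.3/1.167 = 327.7 days.
Total: 72.78 + 209.7 + 327.7 days.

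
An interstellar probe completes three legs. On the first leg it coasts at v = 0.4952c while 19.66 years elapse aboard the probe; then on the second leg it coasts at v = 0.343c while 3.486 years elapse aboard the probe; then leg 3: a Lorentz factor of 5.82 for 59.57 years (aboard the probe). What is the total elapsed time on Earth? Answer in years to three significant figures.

Leg 1: γ = 1/√(1 − 0.4952²) = 1/√0.7548 = 1.151; Δt_1 = 1.151 × 19.66 = 22.63 years.
Leg 2: γ = 1/√(1 − 0.343²) = 1/√0.8824 = 1.065; Δt_2 = 1.065 × 3.486 = 3.711 years.
Leg 3: γ = 5.82; Δt_3 = 5.820 × 59.57 = 346.7 years.
Total: 22.63 + 3.711 + 346.7 years.

Δt = 373 years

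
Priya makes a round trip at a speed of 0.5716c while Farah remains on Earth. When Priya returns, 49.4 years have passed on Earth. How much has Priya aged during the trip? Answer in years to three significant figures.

γ = 1/√(1 − 0.5716²) = 1/√0.6733 = 1.219
Priya's clock measures proper time along the trip: τ = Δt/γ = 49.4/1.219 years.

τ = 40.5 years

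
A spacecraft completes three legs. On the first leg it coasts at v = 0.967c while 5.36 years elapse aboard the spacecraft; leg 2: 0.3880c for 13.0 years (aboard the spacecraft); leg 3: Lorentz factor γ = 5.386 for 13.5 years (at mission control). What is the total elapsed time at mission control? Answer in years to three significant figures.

Leg 1: γ = 1/√(1 − 0.967²) = 1/√0.06491 = 3.925; Δt_1 = 3.925 × 5.36 = 21.04 years.
Leg 2: γ = 1/√(1 − 0.3880²) = 1/√0.8495 = 1.085; Δt_2 = 1.085 × 13.0 = 14.10 years.
Leg 3: 13.5 years is already measured at mission control.
Total: 21.04 + 14.10 + 13.50 years.

Δt = 48.6 years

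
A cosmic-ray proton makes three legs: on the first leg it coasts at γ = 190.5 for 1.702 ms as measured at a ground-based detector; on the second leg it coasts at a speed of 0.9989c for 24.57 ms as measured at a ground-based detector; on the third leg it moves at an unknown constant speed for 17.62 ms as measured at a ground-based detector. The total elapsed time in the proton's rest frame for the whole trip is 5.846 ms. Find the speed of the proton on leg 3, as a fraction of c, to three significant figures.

β = 0.964

Leg 1: γ = 190.5; τ_1 = 1.702/190.5 = 0.008934 ms.
Leg 2: γ = 1/√(1 − 0.9989²) = 1/√0.002199 = 21.33; τ_2 = 24.57/21.33 = 1.152 ms.
Leg 3: speed unknown; τ_3 = 17.62/γ_3.
Total proper time: 0.008934 + 1.152 + τ_3 = 5.846, so τ_3 = 5.846 − 1.161 = 4.685 ms.
γ_3 = 17.62/4.685 = 3.761; β = √(1 − 1/γ²) = √0.9293.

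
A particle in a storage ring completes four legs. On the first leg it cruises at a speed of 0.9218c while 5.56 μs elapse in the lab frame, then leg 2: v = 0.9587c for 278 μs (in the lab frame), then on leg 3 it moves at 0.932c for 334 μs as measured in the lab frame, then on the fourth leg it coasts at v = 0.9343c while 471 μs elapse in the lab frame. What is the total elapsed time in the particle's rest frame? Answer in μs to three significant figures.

τ = 370 μs

Leg 1: γ = 1/√(1 − 0.9218²) = 1/√0.1503 = 2.580; τ_1 = 5.56/2.580 = 2.155 μs.
Leg 2: γ = 1/√(1 − 0.9587²) = 1/√0.08089 = 3.516; τ_2 = 278/3.516 = 79.07 μs.
Leg 3: γ = 1/√(1 − 0.932²) = 1/√0.1314 = 2.759; τ_3 = 334/2.759 = 121.1 μs.
Leg 4: γ = 1/√(1 − 0.9343²) = 1/√0.1271 = 2.805; τ_4 = 471/2.805 = 167.9 μs.
Total: 2.155 + 79.07 + 121.1 + 167.9 μs.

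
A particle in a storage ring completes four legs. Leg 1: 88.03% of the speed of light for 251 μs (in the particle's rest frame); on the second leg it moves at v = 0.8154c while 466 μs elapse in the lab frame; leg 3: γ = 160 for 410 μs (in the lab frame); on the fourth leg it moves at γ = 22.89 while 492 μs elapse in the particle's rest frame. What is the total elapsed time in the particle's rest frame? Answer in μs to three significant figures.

Leg 1: 251 μs is already measured in the particle's rest frame.
Leg 2: γ = 1/√(1 − 0.8154²) = 1/√0.3351 = 1.727; τ_2 = 466/1.727 = 269.8 μs.
Leg 3: γ = 160; τ_3 = 410/160.0 = 2.562 μs.
Leg 4: 492 μs is already measured in the particle's rest frame.
Total: 251.0 + 269.8 + 2.562 + 492.0 μs.

τ = 1020 μs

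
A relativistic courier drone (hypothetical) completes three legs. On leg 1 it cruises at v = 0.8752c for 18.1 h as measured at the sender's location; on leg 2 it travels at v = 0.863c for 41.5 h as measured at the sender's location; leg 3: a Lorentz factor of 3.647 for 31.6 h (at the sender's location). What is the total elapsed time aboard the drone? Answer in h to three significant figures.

τ = 38.4 h

Leg 1: γ = 1/√(1 − 0.8752²) = 1/√0.2340 = 2.067; τ_1 = 18.1/2.067 = 8.756 h.
Leg 2: γ = 1/√(1 − 0.863²) = 1/√0.2552 = 1.979; τ_2 = 41.5/1.979 = 20.97 h.
Leg 3: γ = 3.647; τ_3 = 31.6/3.647 = 8.665 h.
Total: 8.756 + 20.97 + 8.665 h.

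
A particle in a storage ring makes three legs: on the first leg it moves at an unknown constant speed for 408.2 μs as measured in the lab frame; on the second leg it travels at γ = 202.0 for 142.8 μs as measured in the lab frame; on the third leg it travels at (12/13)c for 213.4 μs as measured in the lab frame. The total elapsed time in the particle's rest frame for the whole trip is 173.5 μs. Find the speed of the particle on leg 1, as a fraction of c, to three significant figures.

Leg 1: speed unknown; τ_1 = 408.2/γ_1.
Leg 2: γ = 202.0; τ_2 = 142.8/202.0 = 0.7069 μs.
Leg 3: γ = 1/√(1 − (12/13)²) = 13/5 = 2.600; τ_3 = 213.4/2.600 = 82.08 μs.
Total proper time: τ_1 + 0.7069 + 82.08 = 173.5, so τ_1 = 173.5 − 82.78 = 90.72 μs.
γ_1 = 408.2/90.72 = 4.500; β = √(1 − 1/γ²) = √0.9506.

β = 0.975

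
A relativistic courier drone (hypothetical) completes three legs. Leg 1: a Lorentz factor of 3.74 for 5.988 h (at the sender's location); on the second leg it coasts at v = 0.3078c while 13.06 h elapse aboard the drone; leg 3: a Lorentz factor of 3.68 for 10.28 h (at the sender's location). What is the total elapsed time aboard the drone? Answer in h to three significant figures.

Leg 1: γ = 3.74; τ_1 = 5.988/3.740 = 1.601 h.
Leg 2: 13.06 h is already measured aboard the drone.
Leg 3: γ = 3.68; τ_3 = 10.28/3.680 = 2.793 h.
Total: 1.601 + 13.06 + 2.793 h.

τ = 17.5 h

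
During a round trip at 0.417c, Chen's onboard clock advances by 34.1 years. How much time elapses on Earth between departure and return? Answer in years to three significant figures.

Δt = 37.5 years

γ = 1/√(1 − 0.417²) = 1/√0.8261 = 1.100
Earth-frame duration is the dilated interval: Δt = γτ = 1.100 × 34.1 years.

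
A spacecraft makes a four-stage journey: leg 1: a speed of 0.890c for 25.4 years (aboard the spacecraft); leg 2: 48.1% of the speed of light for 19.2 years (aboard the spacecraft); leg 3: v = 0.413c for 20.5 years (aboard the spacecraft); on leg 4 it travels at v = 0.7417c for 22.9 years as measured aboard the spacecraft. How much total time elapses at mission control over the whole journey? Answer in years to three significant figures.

Leg 1: γ = 1/√(1 − 0.890²) = 1/√0.2079 = 2.193; Δt_1 = 2.193 × 25.4 = 55.71 years.
Leg 2: β = 0.481; γ = 1/√(1 − 0.481²) = 1/√0.7686 = 1.141; Δt_2 = 1.141 × 19.2 = 21.90 years.
Leg 3: γ = 1/√(1 − 0.413²) = 1/√0.8294 = 1.098; Δt_3 = 1.098 × 20.5 = 22.51 years.
Leg 4: γ = 1/√(1 − 0.7417²) = 1/√0.4499 = 1.491; Δt_4 = 1.491 × 22.9 = 34.14 years.
Total: 55.71 + 21.90 + 22.51 + 34.14 years.

Δt = 134 years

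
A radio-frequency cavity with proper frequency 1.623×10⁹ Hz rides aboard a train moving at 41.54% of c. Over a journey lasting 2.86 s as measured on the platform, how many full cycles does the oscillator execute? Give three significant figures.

N = 4.22×10⁹

β = 0.4154; γ = 1/√(1 − 0.4154²) = 1/√0.8274 = 1.099
The oscillator's own cycle count is N = f × τ where τ is the proper time on the train. τ = Δt/γ = 2.86/1.099 = 2.602 s = 2.602×10⁰ s.
N = 1.623×10⁹ × 2.602×10⁰ = 4.222×10⁹.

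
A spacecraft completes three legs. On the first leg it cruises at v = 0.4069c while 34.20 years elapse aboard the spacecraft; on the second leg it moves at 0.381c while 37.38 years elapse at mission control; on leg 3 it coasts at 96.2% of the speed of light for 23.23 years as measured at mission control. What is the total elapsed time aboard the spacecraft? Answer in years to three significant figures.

τ = 75.1 years

Leg 1: 34.20 years is already measured aboard the spacecraft.
Leg 2: γ = 1/√(1 − 0.381²) = 1/√0.8548 = 1.082; τ_2 = 37.38/1.082 = 34.56 years.
Leg 3: β = 0.962; γ = 1/√(1 − 0.962²) = 1/√0.07456 = 3.662; τ_3 = 23.23/3.662 = 6.343 years.
Total: 34.20 + 34.56 + 6.343 years.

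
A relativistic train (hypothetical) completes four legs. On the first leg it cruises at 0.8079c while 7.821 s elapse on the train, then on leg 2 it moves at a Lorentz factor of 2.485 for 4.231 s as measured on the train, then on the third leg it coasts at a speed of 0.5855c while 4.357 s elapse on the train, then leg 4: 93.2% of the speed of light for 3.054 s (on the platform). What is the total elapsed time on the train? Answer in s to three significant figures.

Leg 1: 7.821 s is already measured on the train.
Leg 2: 4.231 s is already measured on the train.
Leg 3: 4.357 s is already measured on the train.
Leg 4: β = 0.932; γ = 1/√(1 − 0.932²) = 1/√0.1314 = 2.759; τ_4 = 3.054/2.759 = 1.107 s.
Total: 7.821 + 4.231 + 4.357 + 1.107 s.

τ = 17.5 s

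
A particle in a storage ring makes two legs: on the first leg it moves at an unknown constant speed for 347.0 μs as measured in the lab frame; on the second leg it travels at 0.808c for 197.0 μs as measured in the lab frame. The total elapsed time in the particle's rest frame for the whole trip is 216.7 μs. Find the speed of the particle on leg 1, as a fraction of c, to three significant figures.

Leg 1: speed unknown; τ_1 = 347.0/γ_1.
Leg 2: γ = 1/√(1 − 0.808²) = 1/√0.3471 = 1.697; τ_2 = 197.0/1.697 = 116.1 μs.
Total proper time: τ_1 + 116.1 = 216.7, so τ_1 = 216.7 − 116.1 = 100.6 μs.
γ_1 = 347.0/100.6 = 3.448; β = √(1 − 1/γ²) = √0.9159.

β = 0.957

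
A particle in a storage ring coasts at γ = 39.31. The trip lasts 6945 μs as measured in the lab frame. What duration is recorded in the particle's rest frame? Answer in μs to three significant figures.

τ = 177 μs

γ = 39.31
The interval measured in the lab frame is the dilated one; the clock in the particle's rest frame measures the proper time τ = Δt/γ = 6945/39.31 μs.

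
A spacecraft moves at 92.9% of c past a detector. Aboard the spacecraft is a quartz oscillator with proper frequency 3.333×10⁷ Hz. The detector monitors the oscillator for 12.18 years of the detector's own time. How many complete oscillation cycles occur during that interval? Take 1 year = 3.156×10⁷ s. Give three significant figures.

N = 4.74×10¹⁵

β = 0.929; γ = 1/√(1 − 0.929²) = 1/√0.1370 = 2.702
During 12.18 years of lab time, the oscillator's proper time advances by τ = Δt/γ = 12.18/2.702 = 4.508 years = 1.423×10⁸ s.
N = f × τ = 3.333×10⁷ × 1.423×10⁸ = 4.741×10¹⁵.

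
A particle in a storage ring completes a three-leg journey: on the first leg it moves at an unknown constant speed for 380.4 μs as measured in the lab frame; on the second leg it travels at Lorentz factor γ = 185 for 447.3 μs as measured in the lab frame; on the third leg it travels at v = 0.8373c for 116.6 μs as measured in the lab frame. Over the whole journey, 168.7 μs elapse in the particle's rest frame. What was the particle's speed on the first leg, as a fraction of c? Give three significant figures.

Leg 1: speed unknown; τ_1 = 380.4/γ_1.
Leg 2: γ = 185; τ_2 = 447.3/185.0 = 2.418 μs.
Leg 3: γ = 1/√(1 − 0.8373²) = 1/√0.2989 = 1.829; τ_3 = 116.6/1.829 = 63.75 μs.
Total proper time: τ_1 + 2.418 + 63.75 = 168.7, so τ_1 = 168.7 − 66.17 = 102.5 μs.
γ_1 = 380.4/102.5 = 3.710; β = √(1 − 1/γ²) = √0.9273.

β = 0.963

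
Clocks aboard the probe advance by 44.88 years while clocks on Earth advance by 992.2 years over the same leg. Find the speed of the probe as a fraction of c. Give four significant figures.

v = 0.9990c

The proper time is measured aboard the probe (both events occur at the probe's location); Δt is measured on Earth. γ = Δt/τ = 992.2/44.88 = 22.11.
β = √(1 − 1/γ²) = √(1 − 0.002046) = √0.9980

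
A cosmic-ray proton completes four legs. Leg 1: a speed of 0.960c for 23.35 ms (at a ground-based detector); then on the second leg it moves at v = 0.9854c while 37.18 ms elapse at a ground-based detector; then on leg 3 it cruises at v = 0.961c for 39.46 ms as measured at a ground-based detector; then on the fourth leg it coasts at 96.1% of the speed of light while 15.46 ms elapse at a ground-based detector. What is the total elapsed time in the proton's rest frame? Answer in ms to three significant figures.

τ = 28.1 ms

Leg 1: γ = 1/√(1 − 0.960²) = 1/√0.07840 = 3.571; τ_1 = 23.35/3.571 = 6.538 ms.
Leg 2: γ = 1/√(1 − 0.9854²) = 1/√0.02899 = 5.874; τ_2 = 37.18/5.874 = 6.330 ms.
Leg 3: γ = 1/√(1 − 0.961²) = 1/√0.07648 = 3.616; τ_3 = 39.46/3.616 = 10.91 ms.
Leg 4: β = 0.961; γ = 1/√(1 − 0.961²) = 1/√0.07648 = 3.616; τ_4 = 15.46/3.616 = 4.275 ms.
Total: 6.538 + 6.330 + 10.91 + 4.275 ms.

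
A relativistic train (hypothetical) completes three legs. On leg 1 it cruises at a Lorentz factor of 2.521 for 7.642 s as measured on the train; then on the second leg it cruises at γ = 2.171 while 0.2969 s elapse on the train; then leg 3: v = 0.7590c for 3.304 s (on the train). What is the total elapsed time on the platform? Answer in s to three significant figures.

Leg 1: γ = 2.521; Δt_1 = 2.521 × 7.642 = 19.27 s.
Leg 2: γ = 2.171; Δt_2 = 2.171 × 0.2969 = 0.6446 s.
Leg 3: γ = 1/√(1 − 0.7590²) = 1/√0.4239 = 1.536; Δt_3 = 1.536 × 3.304 = 5.075 s.
Total: 19.27 + 0.6446 + 5.075 s.

Δt = 25.0 s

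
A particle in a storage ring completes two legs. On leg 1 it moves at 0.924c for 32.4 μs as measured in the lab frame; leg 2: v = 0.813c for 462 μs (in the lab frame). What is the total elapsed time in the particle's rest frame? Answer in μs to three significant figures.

Leg 1: γ = 1/√(1 − 0.924²) = 1/√0.1462 = 2.615; τ_1 = 32.4/2.615 = 12.39 μs.
Leg 2: γ = 1/√(1 − 0.813²) = 1/√0.3390 = 1.717; τ_2 = 462/1.717 = 269.0 μs.
Total: 12.39 + 269.0 μs.

τ = 281 μs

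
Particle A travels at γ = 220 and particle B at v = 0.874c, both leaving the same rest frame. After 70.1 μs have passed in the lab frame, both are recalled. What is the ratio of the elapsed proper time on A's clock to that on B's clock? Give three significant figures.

A: γ = 220. B: γ = 1/√(1 − 0.874²) = 1/√0.2361 = 2.058.
τ_A/τ_B = γ_B/γ_A = 2.058/220.0 = 0.009354, so τ_A/τ_B = 0.009354.

τ_A/τ_B = 0.00935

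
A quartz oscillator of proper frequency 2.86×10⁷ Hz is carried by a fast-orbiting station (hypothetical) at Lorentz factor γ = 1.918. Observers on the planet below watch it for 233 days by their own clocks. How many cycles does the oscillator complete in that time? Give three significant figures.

γ = 1.918
During 233 days of lab time, the oscillator's proper time advances by τ = Δt/γ = 233/1.918 = 121.5 days = 1.050×10⁷ s.
N = f × τ = 2.86×10⁷ × 1.050×10⁷ = 3.002×10¹⁴.

N = 3.00×10¹⁴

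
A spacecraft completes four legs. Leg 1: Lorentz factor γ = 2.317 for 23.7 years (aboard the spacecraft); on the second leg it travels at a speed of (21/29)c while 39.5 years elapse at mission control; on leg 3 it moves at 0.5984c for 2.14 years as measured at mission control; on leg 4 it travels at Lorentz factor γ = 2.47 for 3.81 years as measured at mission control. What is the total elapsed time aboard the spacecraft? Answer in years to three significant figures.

Leg 1: 23.7 years is already measured aboard the spacecraft.
Leg 2: γ = 1/√(1 − (21/29)²) = 29/20 = 1.450; τ_2 = 39.5/1.450 = 27.24 years.
Leg 3: γ = 1/√(1 − 0.5984²) = 1/√0.6419 = 1.248; τ_3 = 2.14/1.248 = 1.715 years.
Leg 4: γ = 2.47; τ_4 = 3.81/2.470 = 1.543 years.
Total: 23.70 + 27.24 + 1.715 + 1.543 years.

τ = 54.2 years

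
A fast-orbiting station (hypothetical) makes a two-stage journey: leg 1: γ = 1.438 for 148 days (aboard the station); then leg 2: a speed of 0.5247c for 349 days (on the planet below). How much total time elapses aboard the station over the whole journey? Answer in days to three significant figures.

τ = 445 days

Leg 1: 148 days is already measured aboard the station.
Leg 2: γ = 1/√(1 − 0.5247²) = 1/√0.7247 = 1.175; τ_2 = 349/1.175 = 297.1 days.
Total: 148.0 + 297.1 days.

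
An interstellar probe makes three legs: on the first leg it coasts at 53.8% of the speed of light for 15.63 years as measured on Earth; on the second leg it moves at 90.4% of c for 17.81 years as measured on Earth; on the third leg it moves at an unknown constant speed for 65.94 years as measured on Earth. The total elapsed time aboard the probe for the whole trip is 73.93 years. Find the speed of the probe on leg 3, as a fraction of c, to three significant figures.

β = 0.592

Leg 1: β = 0.538; γ = 1/√(1 − 0.538²) = 1/√0.7106 = 1.186; τ_1 = 15.63/1.186 = 13.18 years.
Leg 2: β = 0.904; γ = 1/√(1 − 0.904²) = 1/√0.1828 = 2.339; τ_2 = 17.81/2.339 = 7.614 years.
Leg 3: speed unknown; τ_3 = 65.94/γ_3.
Total proper time: 13.18 + 7.614 + τ_3 = 73.93, so τ_3 = 73.93 − 20.79 = 53.14 years.
γ_3 = 65.94/53.14 = 1.241; β = √(1 − 1/γ²) = √0.3505.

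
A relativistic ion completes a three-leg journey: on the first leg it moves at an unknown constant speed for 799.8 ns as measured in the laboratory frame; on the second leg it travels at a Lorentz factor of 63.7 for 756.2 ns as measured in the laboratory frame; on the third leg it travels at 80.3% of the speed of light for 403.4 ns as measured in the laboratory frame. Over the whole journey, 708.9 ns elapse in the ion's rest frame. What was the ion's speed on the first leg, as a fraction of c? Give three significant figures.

β = 0.821

Leg 1: speed unknown; τ_1 = 799.8/γ_1.
Leg 2: γ = 63.7; τ_2 = 756.2/63.70 = 11.87 ns.
Leg 3: β = 0.803; γ = 1/√(1 − 0.803²) = 1/√0.3552 = 1.678; τ_3 = 403.4/1.678 = 240.4 ns.
Total proper time: τ_1 + 11.87 + 240.4 = 708.9, so τ_1 = 708.9 − 252.3 = 456.6 ns.
γ_1 = 799.8/456.6 = 1.752; β = √(1 − 1/γ²) = √0.6741.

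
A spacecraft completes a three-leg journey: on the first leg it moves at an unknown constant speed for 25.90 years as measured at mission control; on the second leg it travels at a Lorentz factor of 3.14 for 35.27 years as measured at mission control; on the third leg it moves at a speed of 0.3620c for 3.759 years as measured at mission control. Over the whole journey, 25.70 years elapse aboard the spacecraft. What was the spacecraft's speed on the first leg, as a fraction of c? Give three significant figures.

β = 0.906

Leg 1: speed unknown; τ_1 = 25.90/γ_1.
Leg 2: γ = 3.14; τ_2 = 35.27/3.140 = 11.23 years.
Leg 3: γ = 1/√(1 − 0.3620²) = 1/√0.8690 = 1.073; τ_3 = 3.759/1.073 = 3.504 years.
Total proper time: τ_1 + 11.23 + 3.504 = 25.70, so τ_1 = 25.70 − 14.74 = 10.96 years.
γ_1 = 25.90/10.96 = 2.362; β = √(1 − 1/γ²) = √0.8208.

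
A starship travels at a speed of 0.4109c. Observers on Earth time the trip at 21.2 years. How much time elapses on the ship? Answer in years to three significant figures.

γ = 1/√(1 − 0.4109²) = 1/√0.8312 = 1.097
The interval measured on Earth is the dilated one; the clock on the ship measures the proper time τ = Δt/γ = 21.2/1.097 years.

τ = 19.3 years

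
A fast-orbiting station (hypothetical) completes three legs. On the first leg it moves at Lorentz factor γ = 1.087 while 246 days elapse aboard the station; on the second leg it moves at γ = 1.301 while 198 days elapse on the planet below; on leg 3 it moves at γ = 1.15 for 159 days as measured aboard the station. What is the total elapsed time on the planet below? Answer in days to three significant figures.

Δt = 648 days

Leg 1: γ = 1.087; Δt_1 = 1.087 × 246 = 267.4 days.
Leg 2: 198 days is already measured on the planet below.
Leg 3: γ = 1.15; Δt_3 = 1.150 × 159 = 182.8 days.
Total: 267.4 + 198.0 + 182.8 days.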